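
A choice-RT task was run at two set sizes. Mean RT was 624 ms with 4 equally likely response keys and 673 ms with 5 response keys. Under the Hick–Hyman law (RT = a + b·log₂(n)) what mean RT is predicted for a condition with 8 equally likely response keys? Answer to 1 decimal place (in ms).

776.2 ms

RT is linear in log₂ n, so two points fix the line:
  b = (673 − 624) / (log₂ 5 − log₂ 4) = 49 / (2.3219 − 2) = 152.208 ms/bit
  a = 624 − 152.208 × 2 = 319.584 ms
Then RT(8) = 319.584 + 152.208 × log₂ 8 = 319.584 + 152.208 × 3 ≈ 776.208 ms.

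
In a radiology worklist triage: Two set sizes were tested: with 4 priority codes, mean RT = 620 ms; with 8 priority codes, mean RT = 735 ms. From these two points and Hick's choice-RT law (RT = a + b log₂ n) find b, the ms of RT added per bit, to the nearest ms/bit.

115 ms/bit

The slope on a log₂ axis is (735 − 620) / (3 − 2) = 115 ms/bit.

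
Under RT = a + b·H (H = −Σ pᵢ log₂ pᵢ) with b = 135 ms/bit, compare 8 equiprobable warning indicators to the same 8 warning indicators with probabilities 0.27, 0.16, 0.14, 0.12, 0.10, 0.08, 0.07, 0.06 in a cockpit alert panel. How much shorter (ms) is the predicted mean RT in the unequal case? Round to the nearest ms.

The RT saving is b·ΔH. Equiprobable H₀ = log₂(8) = 3.0000 bits; with the given probabilities H = 2.8330 bits.
b·(H₀ − H) = 135 × (3.0000 − 2.8330) = 22.54 ms.

23 ms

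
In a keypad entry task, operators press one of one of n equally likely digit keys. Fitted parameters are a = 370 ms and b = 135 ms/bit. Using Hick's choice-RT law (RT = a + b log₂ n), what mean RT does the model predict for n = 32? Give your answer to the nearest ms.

1045 ms

log₂(32) = 5 bits, so RT = 370 + 135 × 5 ≈ 1045.000 ms.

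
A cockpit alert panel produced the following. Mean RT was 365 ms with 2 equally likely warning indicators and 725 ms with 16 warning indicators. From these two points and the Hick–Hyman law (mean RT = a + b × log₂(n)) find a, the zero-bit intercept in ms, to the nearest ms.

Slope: b = (725 − 365) / (log₂ 16 − log₂ 2) = 360/3.0000 = 120 ms/bit.
a = RT₁ − b·log₂ n₁ = 365 − 120 × 1 = 245.000 ms.

245 ms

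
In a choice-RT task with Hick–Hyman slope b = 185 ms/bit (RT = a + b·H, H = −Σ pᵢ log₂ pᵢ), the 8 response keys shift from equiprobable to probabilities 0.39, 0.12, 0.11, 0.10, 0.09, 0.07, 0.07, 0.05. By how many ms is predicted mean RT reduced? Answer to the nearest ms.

66 ms

Equiprobable entropy H₀ = log₂ 8 = 3.0000 bits.
Skewed entropy H = −Σ pᵢ log₂ pᵢ = 2.6452 bits.
ΔRT = b·(H₀ − H) = 185 × 0.3548 = 65.64 ms.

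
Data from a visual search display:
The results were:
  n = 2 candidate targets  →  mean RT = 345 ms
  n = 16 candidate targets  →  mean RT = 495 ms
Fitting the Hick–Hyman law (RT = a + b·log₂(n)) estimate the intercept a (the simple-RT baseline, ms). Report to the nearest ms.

b = (RT₂ − RT₁)/(log₂ n₂ − log₂ n₁) = (495 − 345)/(4 − 1) = 50 ms/bit.
a = RT₁ − b·log₂ n₁ = 345 − 50 × 1 = 295.000 ms.

295 ms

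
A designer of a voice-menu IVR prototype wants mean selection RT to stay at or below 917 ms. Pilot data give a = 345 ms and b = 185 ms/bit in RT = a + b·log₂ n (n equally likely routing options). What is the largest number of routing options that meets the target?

8

185·log₂ n ≤ 917 − 345 = 572, giving log₂ n ≤ 3.0919 and n ≤ 8.526. The largest whole number is 8.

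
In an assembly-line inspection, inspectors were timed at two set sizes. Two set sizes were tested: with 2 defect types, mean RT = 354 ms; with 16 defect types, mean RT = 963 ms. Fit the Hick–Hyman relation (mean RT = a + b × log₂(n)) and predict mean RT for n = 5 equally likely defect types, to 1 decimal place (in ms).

Solve the two-equation system in a and b:
  b = (963 − 354) / (log₂ 16 − log₂ 2) = 609 / (4 − 1) = 203.000 ms/bit
  a = 354 − 203.000 × 1 = 151.000 ms
Then RT(5) = 151.000 + 203.000 × log₂ 5 = 151.000 + 203.000 × 2.3219 ≈ 622.351 ms.

622.4 ms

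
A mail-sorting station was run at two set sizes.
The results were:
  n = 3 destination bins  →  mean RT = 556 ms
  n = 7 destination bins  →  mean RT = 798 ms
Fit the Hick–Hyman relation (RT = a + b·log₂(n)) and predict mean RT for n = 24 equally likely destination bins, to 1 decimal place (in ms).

With log₂ n on the abscissa the relation is linear; from the two conditions:
  b = (798 − 556) / (log₂ 7 − log₂ 3) = 242 / (2.8074 − 1.5850) = 197.972 ms/bit
  a = 556 − 197.972 × 1.5850 = 242.221 ms
Then RT(24) = 242.221 + 197.972 × log₂ 24 = 242.221 + 197.972 × 4.5850 ≈ 1149.917 ms.

1149.9 ms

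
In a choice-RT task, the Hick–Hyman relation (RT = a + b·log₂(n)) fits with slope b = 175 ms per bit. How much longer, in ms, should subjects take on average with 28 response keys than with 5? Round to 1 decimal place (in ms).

The intercept a cancels: ΔRT = b·(log₂ n₂ − log₂ n₁) = b·log₂(n₂/n₁).
log₂(28) − log₂(5) = 4.8074 − 2.3219 = 2.4854.
ΔRT = 175 × 2.4854 = 434.950 ms.

434.9 ms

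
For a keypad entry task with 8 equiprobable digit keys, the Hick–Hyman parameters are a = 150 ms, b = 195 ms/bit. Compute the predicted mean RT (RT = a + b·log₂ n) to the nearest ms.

735 ms

log₂(8) = 3 bits, so RT = 150 + 195 × 3 ≈ 735.000 ms.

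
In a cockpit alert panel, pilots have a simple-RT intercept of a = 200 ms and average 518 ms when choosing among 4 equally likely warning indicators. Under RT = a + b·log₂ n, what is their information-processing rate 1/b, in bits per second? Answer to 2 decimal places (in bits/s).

6.29 bits/s

b = (518 − 200)/log₂ 4 = 318/2 = 159.000 ms per bit = 0.15900 s/bit; the reciprocal is 6.289 bits/s.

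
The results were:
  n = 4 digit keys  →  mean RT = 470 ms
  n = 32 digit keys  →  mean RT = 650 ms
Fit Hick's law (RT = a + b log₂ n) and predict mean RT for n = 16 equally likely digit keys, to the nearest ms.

590 ms

Fit slope and intercept:
  b = (650 − 470) / (log₂ 32 − log₂ 4) = 180 / (5 − 2) = 60 ms/bit
  a = 470 − 60 × 2 = 350 ms
Then RT(16) = 350 + 60 × log₂ 16 = 350 + 60 × 4 ≈ 590.000 ms.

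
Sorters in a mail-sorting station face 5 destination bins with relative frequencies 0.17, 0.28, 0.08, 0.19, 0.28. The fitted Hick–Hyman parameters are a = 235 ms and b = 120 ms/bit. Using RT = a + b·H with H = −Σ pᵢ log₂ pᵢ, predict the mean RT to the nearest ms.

H = 0.17·log₂(1/0.17) + 0.28·log₂(1/0.28) + 0.08·log₂(1/0.08) + 0.19·log₂(1/0.19) + 0.28·log₂(1/0.28) = 2.2098 bits.
RT = 235 + 120 × 2.2098 = 500.17 ms.

500 ms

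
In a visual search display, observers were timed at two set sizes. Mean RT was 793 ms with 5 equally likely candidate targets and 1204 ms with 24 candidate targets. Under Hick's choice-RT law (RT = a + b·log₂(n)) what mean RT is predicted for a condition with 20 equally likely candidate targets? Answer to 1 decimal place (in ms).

1156.2 ms

With log₂ n on the abscissa the relation is linear; from the two conditions:
  b = (1204 − 793) / (log₂ 24 − log₂ 5) = 411 / (4.5850 − 2.3219) = 181.615 ms/bit
  a = 793 − 181.615 × 2.3219 = 371.304 ms
Then RT(20) = 371.304 + 181.615 × log₂ 20 = 371.304 + 181.615 × 4.3219 ≈ 1156.229 ms.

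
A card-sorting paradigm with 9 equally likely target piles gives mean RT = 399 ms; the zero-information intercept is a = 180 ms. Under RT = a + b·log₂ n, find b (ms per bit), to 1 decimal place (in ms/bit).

log₂(9) = 3.1699 bits.
b = (RT − a)/log₂ n = (399 − 180) / 3.1699 = 69.087 ms/bit.

69.1 ms/bit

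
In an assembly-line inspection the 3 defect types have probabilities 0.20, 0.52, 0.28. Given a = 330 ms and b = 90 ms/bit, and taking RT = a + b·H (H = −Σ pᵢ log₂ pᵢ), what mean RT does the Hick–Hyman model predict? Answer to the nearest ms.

462 ms

H = 0.20·log₂(1/0.20) + 0.52·log₂(1/0.52) + 0.28·log₂(1/0.28) = 1.4692 bits.
RT = 330 + 90 × 1.4692 = 462.23 ms.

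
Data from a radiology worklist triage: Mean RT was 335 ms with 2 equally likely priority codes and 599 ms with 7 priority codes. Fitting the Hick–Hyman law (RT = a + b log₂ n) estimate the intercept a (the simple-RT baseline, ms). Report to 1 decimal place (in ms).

188.9 ms

b = (RT₂ − RT₁)/(log₂ n₂ − log₂ n₁) = (599 − 335)/(2.8074 − 1) = 146.070 ms/bit.
Intercept: a = 335 − 146.070·log₂(2) = 188.930 ms.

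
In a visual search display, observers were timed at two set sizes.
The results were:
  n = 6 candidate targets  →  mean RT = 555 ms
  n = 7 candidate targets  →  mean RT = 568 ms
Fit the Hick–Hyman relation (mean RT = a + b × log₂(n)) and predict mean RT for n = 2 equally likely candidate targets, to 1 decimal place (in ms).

462.4 ms

Solve the two-equation system in a and b:
  b = (568 − 555) / (log₂ 7 − log₂ 6) = 13 / (2.8074 − 2.5850) = 58.455 ms/bit
  a = 555 − 58.455 × 2.5850 = 403.895 ms
Then RT(2) = 403.895 + 58.455 × log₂ 2 = 403.895 + 58.455 × 1 ≈ 462.351 ms.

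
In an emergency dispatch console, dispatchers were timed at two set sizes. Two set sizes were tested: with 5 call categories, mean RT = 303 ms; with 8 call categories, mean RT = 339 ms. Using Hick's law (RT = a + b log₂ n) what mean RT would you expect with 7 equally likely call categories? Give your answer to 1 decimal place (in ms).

Fit slope and intercept:
  b = (339 − 303) / (log₂ 8 − log₂ 5) = 36 / (3 − 2.3219) = 53.092 ms/bit
  a = 303 − 53.092 × 2.3219 = 179.725 ms
Then RT(7) = 179.725 + 53.092 × log₂ 7 = 179.725 + 53.092 × 2.8074 ≈ 328.772 ms.

328.8 ms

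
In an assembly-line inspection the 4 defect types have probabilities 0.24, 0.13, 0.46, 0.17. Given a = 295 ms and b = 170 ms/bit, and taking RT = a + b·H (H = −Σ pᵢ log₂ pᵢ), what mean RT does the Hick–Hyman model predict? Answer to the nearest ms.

Entropy contributions −pᵢ log₂ pᵢ: 0.4941, 0.3826, 0.5153, 0.4346; sum H = 1.8267 bits.
RT = a + bH = 295 + 170·1.8267 = 605.54 ms.

606 ms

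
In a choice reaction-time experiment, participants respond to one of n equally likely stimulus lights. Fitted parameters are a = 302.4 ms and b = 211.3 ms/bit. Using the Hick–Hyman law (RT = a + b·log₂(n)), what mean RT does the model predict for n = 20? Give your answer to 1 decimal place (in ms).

log₂(20) = 4.3219 bits, so RT = 302.4 + 211.3 × 4.3219 ≈ 1215.623 ms.

1215.6 ms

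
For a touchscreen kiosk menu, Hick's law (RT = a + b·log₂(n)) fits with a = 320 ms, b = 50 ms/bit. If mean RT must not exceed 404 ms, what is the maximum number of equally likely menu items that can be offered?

3

Set 320 + 50·log₂ n ≤ 404 → log₂ n ≤ (404 − 320)/50 = 1.6800.
So n ≤ 2^1.6800 = 3.204; the largest integer n is 3.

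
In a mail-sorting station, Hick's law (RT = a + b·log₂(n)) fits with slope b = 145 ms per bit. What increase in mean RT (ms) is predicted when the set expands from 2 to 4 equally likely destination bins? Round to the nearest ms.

145 ms

The intercept a cancels: ΔRT = b·(log₂ n₂ − log₂ n₁) = b·log₂(n₂/n₁).
log₂(4) − log₂(2) = log₂(4/2) = log₂(2) = 1.
ΔRT = 145 × 1.0000 = 145.000 ms.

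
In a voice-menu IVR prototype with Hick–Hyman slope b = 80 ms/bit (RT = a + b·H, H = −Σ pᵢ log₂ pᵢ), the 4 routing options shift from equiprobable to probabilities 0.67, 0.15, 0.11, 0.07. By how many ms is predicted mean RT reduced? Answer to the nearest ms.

47 ms

Equiprobable entropy H₀ = log₂ 4 = 2.0000 bits.
Skewed entropy H = −Σ pᵢ log₂ pᵢ = 1.4165 bits.
ΔRT = b·(H₀ − H) = 80 × 0.5835 = 46.68 ms.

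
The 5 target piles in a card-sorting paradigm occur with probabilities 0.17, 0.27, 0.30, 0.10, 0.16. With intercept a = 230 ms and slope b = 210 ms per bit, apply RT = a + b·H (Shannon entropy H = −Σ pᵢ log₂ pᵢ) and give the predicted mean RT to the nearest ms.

696 ms

Entropy contributions −pᵢ log₂ pᵢ: 0.4346, 0.5100, 0.5211, 0.3322, 0.4230; sum H = 2.2209 bits.
RT = a + bH = 230 + 210·2.2209 = 696.39 ms.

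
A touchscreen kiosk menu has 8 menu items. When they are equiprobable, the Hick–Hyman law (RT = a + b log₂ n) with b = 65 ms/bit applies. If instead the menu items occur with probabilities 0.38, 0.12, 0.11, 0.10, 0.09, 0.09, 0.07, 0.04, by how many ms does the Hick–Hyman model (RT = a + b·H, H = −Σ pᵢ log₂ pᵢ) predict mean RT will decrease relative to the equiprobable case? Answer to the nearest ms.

22 ms

Equiprobable entropy H₀ = log₂ 8 = 3.0000 bits.
Skewed entropy H = −Σ pᵢ log₂ pᵢ = 2.6596 bits.
ΔRT = b·(H₀ − H) = 65 × 0.3404 = 22.12 ms.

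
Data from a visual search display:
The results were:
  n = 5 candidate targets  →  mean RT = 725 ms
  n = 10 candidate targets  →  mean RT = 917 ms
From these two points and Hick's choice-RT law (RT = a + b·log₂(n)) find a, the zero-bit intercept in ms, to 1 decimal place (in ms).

279.2 ms

Slope: b = (917 − 725) / (log₂ 10 − log₂ 5) = 192/1.0000 = 192.000 ms/bit.
a = RT₁ − b·log₂ n₁ = 725 − 192.000 × 2.3219 = 279.190 ms.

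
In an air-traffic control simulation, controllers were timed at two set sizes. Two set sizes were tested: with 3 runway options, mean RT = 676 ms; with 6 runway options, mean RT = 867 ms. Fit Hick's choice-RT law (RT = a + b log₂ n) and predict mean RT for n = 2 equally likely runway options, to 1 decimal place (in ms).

With log₂ n on the abscissa the relation is linear; from the two conditions:
  b = (867 − 676) / (log₂ 6 − log₂ 3) = 191 / (2.5850 − 1.5850) = 191.000 ms/bit
  a = 676 − 191.000 × 1.5850 = 373.272 ms
Then RT(2) = 373.272 + 191.000 × log₂ 2 = 373.272 + 191.000 × 1 ≈ 564.272 ms.

564.3 ms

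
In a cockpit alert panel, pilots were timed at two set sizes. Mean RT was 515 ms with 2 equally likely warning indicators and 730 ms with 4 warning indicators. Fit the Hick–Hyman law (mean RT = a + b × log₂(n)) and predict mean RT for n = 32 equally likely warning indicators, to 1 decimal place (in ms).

1375.0 ms

Fit slope and intercept:
  b = (730 − 515) / (log₂ 4 − log₂ 2) = 215 / (2 − 1) = 215.000 ms/bit
  a = 515 − 215.000 × 1 = 300.000 ms
Then RT(32) = 300.000 + 215.000 × log₂ 32 = 300.000 + 215.000 × 5 ≈ 1375.000 ms.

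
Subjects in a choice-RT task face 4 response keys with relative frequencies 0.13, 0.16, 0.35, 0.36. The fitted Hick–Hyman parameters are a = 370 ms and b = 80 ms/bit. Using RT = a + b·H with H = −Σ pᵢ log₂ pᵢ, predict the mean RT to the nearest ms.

Entropy contributions −pᵢ log₂ pᵢ: 0.3826, 0.4230, 0.5301, 0.5306; sum H = 1.8664 bits.
RT = a + bH = 370 + 80·1.8664 = 519.31 ms.

519 ms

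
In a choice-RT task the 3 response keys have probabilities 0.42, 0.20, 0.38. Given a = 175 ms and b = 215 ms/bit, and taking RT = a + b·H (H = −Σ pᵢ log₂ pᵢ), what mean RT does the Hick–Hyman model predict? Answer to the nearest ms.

502 ms

H = 0.42·log₂(1/0.42) + 0.20·log₂(1/0.20) + 0.38·log₂(1/0.38) = 1.5205 bits.
RT = 175 + 215 × 1.5205 = 501.90 ms.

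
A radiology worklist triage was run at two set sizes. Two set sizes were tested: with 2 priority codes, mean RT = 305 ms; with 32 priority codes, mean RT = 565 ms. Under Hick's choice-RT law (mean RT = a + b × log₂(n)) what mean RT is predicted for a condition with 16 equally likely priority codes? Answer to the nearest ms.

500 ms

RT is linear in log₂ n, so two points fix the line:
  b = (565 − 305) / (log₂ 32 − log₂ 2) = 260 / (5 − 1) = 65 ms/bit
  a = 305 − 65 × 1 = 240 ms
Then RT(16) = 240 + 65 × log₂ 16 = 240 + 65 × 4 ≈ 500.000 ms.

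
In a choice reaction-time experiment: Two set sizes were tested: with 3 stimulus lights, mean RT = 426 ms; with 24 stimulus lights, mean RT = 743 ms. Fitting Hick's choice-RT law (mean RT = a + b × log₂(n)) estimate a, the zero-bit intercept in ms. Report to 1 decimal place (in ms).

258.5 ms

Slope: b = (743 − 426) / (log₂ 24 − log₂ 3) = 317/3.0000 = 105.667 ms/bit.
a = RT₁ − b·log₂ n₁ = 426 − 105.667 × 1.5850 = 258.522 ms.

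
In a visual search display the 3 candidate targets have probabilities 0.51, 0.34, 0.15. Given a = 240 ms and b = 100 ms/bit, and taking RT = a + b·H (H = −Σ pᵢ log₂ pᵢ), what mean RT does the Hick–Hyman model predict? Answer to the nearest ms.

H = 0.51·log₂(1/0.51) + 0.34·log₂(1/0.34) + 0.15·log₂(1/0.15) = 1.4351 bits.
RT = 240 + 100 × 1.4351 = 383.51 ms.

384 ms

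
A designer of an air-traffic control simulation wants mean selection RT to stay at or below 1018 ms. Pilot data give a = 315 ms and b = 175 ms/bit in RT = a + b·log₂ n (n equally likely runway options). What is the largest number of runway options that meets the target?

Set 315 + 175·log₂ n ≤ 1018 → log₂ n ≤ (1018 − 315)/175 = 4.0171.
So n ≤ 2^4.0171 = 16.191; the largest integer n is 16.

16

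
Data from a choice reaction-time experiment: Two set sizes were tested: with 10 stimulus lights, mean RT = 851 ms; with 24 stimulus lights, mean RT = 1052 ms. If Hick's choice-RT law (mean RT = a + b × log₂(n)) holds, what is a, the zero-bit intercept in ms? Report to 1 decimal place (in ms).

The slope on a log₂ axis is (1052 − 851) / (4.5850 − 3.3219) = 159.141 ms/bit.
a = RT₁ − b·log₂ n₁ = 851 − 159.141 × 3.3219 = 322.347 ms.

322.3 ms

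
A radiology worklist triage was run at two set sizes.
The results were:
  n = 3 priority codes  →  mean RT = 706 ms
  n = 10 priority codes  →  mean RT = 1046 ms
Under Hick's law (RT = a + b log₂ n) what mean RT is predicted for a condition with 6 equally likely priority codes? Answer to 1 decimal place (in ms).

Fit slope and intercept:
  b = (1046 − 706) / (log₂ 10 − log₂ 3) = 340 / (3.3219 − 1.5850) = 195.744 ms/bit
  a = 706 − 195.744 × 1.5850 = 395.754 ms
Then RT(6) = 395.754 + 195.744 × log₂ 6 = 395.754 + 195.744 × 2.5850 ≈ 901.744 ms.

901.7 ms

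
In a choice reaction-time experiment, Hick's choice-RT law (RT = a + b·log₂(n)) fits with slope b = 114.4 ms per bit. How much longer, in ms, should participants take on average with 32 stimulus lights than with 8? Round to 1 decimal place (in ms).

228.8 ms

The intercept a cancels: ΔRT = b·(log₂ n₂ − log₂ n₁) = b·log₂(n₂/n₁).
log₂(32) − log₂(8) = log₂(32/8) = log₂(4) = 2.
ΔRT = 114.4 × 2.0000 = 228.800 ms.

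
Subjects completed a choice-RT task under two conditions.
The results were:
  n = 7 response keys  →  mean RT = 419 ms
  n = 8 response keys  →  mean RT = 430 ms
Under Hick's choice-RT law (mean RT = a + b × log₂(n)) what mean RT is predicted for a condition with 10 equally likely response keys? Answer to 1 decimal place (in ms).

Fit slope and intercept:
  b = (430 − 419) / (log₂ 8 − log₂ 7) = 11 / (3 − 2.8074) = 57.100 ms/bit
  a = 419 − 57.100 × 2.8074 = 258.701 ms
Then RT(10) = 258.701 + 57.100 × log₂ 10 = 258.701 + 57.100 × 3.3219 ≈ 448.382 ms.

448.4 ms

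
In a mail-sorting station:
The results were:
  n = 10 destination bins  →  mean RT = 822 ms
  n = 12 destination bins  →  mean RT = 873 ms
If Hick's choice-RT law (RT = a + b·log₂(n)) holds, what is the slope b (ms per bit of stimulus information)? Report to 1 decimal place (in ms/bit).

193.9 ms/bit

Slope: b = (873 − 822) / (log₂ 12 − log₂ 10) = 51/0.2630 = 193.891 ms/bit.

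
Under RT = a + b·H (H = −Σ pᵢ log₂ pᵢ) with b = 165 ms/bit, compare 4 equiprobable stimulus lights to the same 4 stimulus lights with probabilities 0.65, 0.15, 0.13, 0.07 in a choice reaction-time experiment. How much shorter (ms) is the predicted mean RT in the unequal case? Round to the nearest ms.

The RT saving is b·ΔH. Equiprobable H₀ = log₂(4) = 2.0000 bits; with the given probabilities H = 1.4657 bits.
b·(H₀ − H) = 165 × (2.0000 − 1.4657) = 88.16 ms.

88 ms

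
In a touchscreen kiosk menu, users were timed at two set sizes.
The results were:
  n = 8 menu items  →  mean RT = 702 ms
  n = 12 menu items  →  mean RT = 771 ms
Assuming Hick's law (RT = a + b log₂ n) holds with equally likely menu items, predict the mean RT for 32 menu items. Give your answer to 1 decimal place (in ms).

937.9 ms

With log₂ n on the abscissa the relation is linear; from the two conditions:
  b = (771 − 702) / (log₂ 12 − log₂ 8) = 69 / (3.5850 − 3) = 117.956 ms/bit
  a = 702 − 117.956 × 3 = 348.131 ms
Then RT(32) = 348.131 + 117.956 × log₂ 32 = 348.131 + 117.956 × 5 ≈ 937.913 ms.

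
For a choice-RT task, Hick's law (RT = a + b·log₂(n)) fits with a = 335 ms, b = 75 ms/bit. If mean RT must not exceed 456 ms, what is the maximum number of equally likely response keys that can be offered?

75·log₂ n ≤ 456 − 335 = 121, giving log₂ n ≤ 1.6133 and n ≤ 3.060. The largest whole number is 3.

3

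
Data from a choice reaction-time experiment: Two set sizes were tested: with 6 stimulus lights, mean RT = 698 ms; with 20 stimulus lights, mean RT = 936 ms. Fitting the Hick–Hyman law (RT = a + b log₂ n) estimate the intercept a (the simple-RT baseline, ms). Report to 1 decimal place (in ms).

343.8 ms

Slope: b = (936 − 698) / (log₂ 20 − log₂ 6) = 238/1.7370 = 137.021 ms/bit.
a = RT₁ − b·log₂ n₁ = 698 − 137.021 × 2.5850 = 343.807 ms.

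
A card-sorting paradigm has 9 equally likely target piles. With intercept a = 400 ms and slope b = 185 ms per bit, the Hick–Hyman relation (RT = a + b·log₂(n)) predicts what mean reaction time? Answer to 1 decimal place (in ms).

log₂(9) = 3.1699 bits, so RT = 400 + 185 × 3.1699 ≈ 986.436 ms.

986.4 ms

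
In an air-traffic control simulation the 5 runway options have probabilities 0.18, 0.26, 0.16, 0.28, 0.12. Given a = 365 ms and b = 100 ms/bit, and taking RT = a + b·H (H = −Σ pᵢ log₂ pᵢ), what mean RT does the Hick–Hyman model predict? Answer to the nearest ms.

590 ms

Entropy contributions −pᵢ log₂ pᵢ: 0.4453, 0.5053, 0.4230, 0.5142, 0.3671; sum H = 2.2549 bits.
RT = a + bH = 365 + 100·2.2549 = 590.49 ms.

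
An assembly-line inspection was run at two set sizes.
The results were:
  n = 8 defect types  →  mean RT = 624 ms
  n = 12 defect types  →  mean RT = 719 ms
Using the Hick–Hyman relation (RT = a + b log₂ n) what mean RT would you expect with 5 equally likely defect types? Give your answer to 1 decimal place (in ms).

RT is linear in log₂ n, so two points fix the line:
  b = (719 − 624) / (log₂ 12 − log₂ 8) = 95 / (3.5850 − 3) = 162.404 ms/bit
  a = 624 − 162.404 × 3 = 136.789 ms
Then RT(5) = 136.789 + 162.404 × log₂ 5 = 136.789 + 162.404 × 2.3219 ≈ 513.879 ms.

513.9 ms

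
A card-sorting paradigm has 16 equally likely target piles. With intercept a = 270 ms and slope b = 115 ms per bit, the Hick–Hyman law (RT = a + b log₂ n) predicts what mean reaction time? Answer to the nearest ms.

log₂(16) = 4 bits, so RT = 270 + 115 × 4 ≈ 730.000 ms.

730 ms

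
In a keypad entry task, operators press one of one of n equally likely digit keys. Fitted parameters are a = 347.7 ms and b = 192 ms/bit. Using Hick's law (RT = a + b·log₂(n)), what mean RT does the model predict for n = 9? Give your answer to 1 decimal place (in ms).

956.3 ms

log₂(9) = 3.1699 bits, so RT = 347.7 + 192 × 3.1699 ≈ 956.326 ms.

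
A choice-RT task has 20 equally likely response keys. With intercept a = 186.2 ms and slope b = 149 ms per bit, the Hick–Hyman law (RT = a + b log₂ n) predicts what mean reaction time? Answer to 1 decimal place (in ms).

log₂(20) = 4.3219 bits, so RT = 186.2 + 149 × 4.3219 ≈ 830.167 ms.

830.2 ms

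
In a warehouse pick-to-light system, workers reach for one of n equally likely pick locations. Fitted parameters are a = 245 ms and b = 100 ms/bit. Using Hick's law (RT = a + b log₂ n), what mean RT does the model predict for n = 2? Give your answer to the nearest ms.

345 ms

log₂(2) = 1 bits, so RT = 245 + 100 × 1 ≈ 345.000 ms.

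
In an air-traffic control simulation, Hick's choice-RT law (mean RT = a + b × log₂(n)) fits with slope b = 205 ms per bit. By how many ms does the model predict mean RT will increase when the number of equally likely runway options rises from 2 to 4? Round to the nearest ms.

The intercept a cancels: ΔRT = b·(log₂ n₂ − log₂ n₁) = b·log₂(n₂/n₁).
log₂(4) − log₂(2) = log₂(4/2) = log₂(2) = 1.
ΔRT = 205 × 1.0000 = 205.000 ms.

205 ms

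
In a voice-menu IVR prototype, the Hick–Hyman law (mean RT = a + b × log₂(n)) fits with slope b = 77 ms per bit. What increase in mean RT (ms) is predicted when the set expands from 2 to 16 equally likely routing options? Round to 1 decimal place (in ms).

231.0 ms

The intercept a cancels: ΔRT = b·(log₂ n₂ − log₂ n₁) = b·log₂(n₂/n₁).
log₂(16) − log₂(2) = log₂(16/2) = log₂(8) = 3.
ΔRT = 77 × 3.0000 = 231.000 ms.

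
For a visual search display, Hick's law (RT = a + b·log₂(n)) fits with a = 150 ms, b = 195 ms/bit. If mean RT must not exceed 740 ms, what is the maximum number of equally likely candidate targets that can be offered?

8

Information budget: (740 − 150)/195 = 3.0256 bits, so n ≤ 2^3.0256 = 8.143 → at most 8.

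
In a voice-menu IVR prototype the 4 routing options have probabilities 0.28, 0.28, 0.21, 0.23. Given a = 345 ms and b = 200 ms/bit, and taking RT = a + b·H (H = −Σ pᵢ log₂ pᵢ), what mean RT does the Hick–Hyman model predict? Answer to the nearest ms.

743 ms

H = 0.28·log₂(1/0.28) + 0.28·log₂(1/0.28) + 0.21·log₂(1/0.21) + 0.23·log₂(1/0.23) = 1.9889 bits.
RT = 345 + 200 × 1.9889 = 742.79 ms.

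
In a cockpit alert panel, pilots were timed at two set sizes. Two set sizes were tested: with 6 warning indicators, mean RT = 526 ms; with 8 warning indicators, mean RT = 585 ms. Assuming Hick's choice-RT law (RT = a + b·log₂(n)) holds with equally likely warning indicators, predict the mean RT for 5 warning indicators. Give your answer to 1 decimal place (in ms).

Fit slope and intercept:
  b = (585 − 526) / (log₂ 8 − log₂ 6) = 59 / (3 − 2.5850) = 142.156 ms/bit
  a = 526 − 142.156 × 2.5850 = 158.533 ms
Then RT(5) = 158.533 + 142.156 × log₂ 5 = 158.533 + 142.156 × 2.3219 ≈ 488.608 ms.

488.6 ms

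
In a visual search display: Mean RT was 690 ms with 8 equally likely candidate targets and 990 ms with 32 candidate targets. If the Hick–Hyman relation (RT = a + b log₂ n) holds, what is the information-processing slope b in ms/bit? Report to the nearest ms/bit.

The slope on a log₂ axis is (990 − 690) / (5 − 3) = 150 ms/bit.

150 ms/bit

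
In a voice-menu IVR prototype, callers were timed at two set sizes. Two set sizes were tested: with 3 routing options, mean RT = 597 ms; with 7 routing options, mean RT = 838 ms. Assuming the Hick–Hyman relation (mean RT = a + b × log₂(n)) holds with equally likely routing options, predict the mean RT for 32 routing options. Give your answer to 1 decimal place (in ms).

1270.3 ms

Solve the two-equation system in a and b:
  b = (838 − 597) / (log₂ 7 − log₂ 3) = 241 / (2.8074 − 1.5850) = 197.154 ms/bit
  a = 597 − 197.154 × 1.5850 = 284.518 ms
Then RT(32) = 284.518 + 197.154 × log₂ 32 = 284.518 + 197.154 × 5 ≈ 1270.290 ms.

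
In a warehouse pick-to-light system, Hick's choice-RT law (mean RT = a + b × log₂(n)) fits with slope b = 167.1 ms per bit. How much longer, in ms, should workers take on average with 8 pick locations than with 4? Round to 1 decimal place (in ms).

The intercept a cancels: ΔRT = b·(log₂ n₂ − log₂ n₁) = b·log₂(n₂/n₁).
log₂(8) − log₂(4) = log₂(8/4) = log₂(2) = 1.
ΔRT = 167.1 × 1.0000 = 167.100 ms.

167.1 ms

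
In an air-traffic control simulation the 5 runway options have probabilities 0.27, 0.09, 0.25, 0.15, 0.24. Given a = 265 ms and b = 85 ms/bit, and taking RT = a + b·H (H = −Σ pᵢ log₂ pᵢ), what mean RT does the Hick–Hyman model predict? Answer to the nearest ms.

454 ms

H = 0.27·log₂(1/0.27) + 0.09·log₂(1/0.09) + 0.25·log₂(1/0.25) + 0.15·log₂(1/0.15) + 0.24·log₂(1/0.24) = 2.2274 bits.
RT = 265 + 85 × 2.2274 = 454.33 ms.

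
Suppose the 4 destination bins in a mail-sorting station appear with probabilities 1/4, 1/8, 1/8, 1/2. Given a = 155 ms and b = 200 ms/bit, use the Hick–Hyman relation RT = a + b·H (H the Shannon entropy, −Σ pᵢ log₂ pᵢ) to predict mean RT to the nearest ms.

505 ms

Each term −pᵢ log₂ pᵢ: 0.25·2 + 0.125·3 + 0.125·3 + 0.5·1; summed, H = 1.750 bits.
Mean RT = a + bH = 155 + 200·1.750 = 505.00 ms.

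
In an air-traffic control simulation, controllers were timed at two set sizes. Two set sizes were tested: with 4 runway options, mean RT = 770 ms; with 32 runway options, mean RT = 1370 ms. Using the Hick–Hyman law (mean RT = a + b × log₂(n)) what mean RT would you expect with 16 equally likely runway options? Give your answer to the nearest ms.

With log₂ n on the abscissa the relation is linear; from the two conditions:
  b = (1370 − 770) / (log₂ 32 − log₂ 4) = 600 / (5 − 2) = 200 ms/bit
  a = 770 − 200 × 2 = 370 ms
Then RT(16) = 370 + 200 × log₂ 16 = 370 + 200 × 4 ≈ 1170.000 ms.

1170 ms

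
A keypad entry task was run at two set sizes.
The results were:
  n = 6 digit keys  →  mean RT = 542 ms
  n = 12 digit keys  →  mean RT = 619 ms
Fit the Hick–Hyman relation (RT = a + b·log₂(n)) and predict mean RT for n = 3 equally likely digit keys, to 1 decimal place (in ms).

With log₂ n on the abscissa the relation is linear; from the two conditions:
  b = (619 − 542) / (log₂ 12 − log₂ 6) = 77 / (3.5850 − 2.5850) = 77.000 ms/bit
  a = 542 − 77.000 × 2.5850 = 342.958 ms
Then RT(3) = 342.958 + 77.000 × log₂ 3 = 342.958 + 77.000 × 1.5850 ≈ 465.000 ms.

465.0 ms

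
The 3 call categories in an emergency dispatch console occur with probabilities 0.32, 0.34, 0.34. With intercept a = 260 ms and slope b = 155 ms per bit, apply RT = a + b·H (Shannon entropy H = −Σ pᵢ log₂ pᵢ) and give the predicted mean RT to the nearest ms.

506 ms

Entropy contributions −pᵢ log₂ pᵢ: 0.5260, 0.5292, 0.5292; sum H = 1.5844 bits.
RT = a + bH = 260 + 155·1.5844 = 505.58 ms.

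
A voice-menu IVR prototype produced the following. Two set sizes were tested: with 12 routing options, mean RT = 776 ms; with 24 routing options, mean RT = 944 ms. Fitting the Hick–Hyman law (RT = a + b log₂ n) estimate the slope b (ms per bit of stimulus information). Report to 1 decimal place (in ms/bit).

168.0 ms/bit

Slope: b = (944 − 776) / (log₂ 24 − log₂ 12) = 168/1.0000 = 168.000 ms/bit.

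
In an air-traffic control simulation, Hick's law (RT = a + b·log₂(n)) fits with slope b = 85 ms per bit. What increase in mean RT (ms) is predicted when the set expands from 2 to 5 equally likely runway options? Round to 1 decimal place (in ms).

Only the slope matters, since a is common to both: ΔRT = b·log₂(n₂/n₁).
log₂(5) − log₂(2) = 2.3219 − 1 = 1.3219.
ΔRT = 85 × 1.3219 = 112.364 ms.

112.4 ms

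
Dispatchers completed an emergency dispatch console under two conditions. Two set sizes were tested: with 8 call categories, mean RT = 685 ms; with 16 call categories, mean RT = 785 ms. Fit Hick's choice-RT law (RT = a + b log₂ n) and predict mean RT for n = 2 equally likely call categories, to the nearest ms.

485 ms

Solve the two-equation system in a and b:
  b = (785 − 685) / (log₂ 16 − log₂ 8) = 100 / (4 − 3) = 100 ms/bit
  a = 685 − 100 × 3 = 385 ms
Then RT(2) = 385 + 100 × log₂ 2 = 385 + 100 × 1 ≈ 485.000 ms.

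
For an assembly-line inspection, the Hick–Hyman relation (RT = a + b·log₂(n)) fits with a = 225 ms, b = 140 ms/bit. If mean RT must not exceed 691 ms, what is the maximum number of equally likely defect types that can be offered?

10

Set 225 + 140·log₂ n ≤ 691 → log₂ n ≤ (691 − 225)/140 = 3.3286.
So n ≤ 2^3.3286 = 10.046; the largest integer n is 10.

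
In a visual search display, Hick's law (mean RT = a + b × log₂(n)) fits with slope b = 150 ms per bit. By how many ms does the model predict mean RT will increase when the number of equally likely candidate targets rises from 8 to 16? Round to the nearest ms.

150 ms

The intercept a cancels: ΔRT = b·(log₂ n₂ − log₂ n₁) = b·log₂(n₂/n₁).
log₂(16) − log₂(8) = log₂(16/8) = log₂(2) = 1.
ΔRT = 150 × 1.0000 = 150.000 ms.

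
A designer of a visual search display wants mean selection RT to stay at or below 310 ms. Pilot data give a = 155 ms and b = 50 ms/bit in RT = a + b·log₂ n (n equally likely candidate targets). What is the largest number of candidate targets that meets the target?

50·log₂ n ≤ 310 − 155 = 155, giving log₂ n ≤ 3.1000 and n ≤ 8.574. The largest whole number is 8.

8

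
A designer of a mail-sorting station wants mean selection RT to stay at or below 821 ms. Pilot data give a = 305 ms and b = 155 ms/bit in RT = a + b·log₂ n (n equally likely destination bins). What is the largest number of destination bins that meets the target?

Set 305 + 155·log₂ n ≤ 821 → log₂ n ≤ (821 − 305)/155 = 3.3290.
So n ≤ 2^3.3290 = 10.049; the largest integer n is 10.

10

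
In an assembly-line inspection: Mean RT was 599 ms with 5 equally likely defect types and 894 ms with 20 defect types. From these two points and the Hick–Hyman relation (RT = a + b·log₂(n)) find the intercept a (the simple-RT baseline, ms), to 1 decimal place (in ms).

256.5 ms

The slope on a log₂ axis is (894 − 599) / (4.3219 − 2.3219) = 147.500 ms/bit.
Intercept: a = 599 − 147.500·log₂(5) = 256.516 ms.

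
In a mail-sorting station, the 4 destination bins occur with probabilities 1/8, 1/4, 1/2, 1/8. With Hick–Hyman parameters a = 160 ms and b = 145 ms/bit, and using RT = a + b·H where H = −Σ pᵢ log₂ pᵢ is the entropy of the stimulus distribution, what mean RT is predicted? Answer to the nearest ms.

Each term −pᵢ log₂ pᵢ: 0.125·3 + 0.25·2 + 0.5·1 + 0.125·3; summed, H = 1.750 bits.
Mean RT = a + bH = 160 + 145·1.750 = 413.75 ms.

414 ms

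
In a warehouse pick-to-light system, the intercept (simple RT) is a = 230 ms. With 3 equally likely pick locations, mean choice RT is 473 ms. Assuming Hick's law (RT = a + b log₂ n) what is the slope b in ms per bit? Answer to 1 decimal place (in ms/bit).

b = (473 − 230) / log₂(3) = 243 / 1.5850 = 153.316 ms/bit.

153.3 ms/bit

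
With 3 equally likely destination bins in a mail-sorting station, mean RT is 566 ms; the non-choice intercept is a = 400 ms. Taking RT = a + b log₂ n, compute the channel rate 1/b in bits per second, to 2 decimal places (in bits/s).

Choice component = 566 − 400 = 166 ms over log₂(3) = 1.5850 bits.
b = 166 / 1.5850 = 104.734 ms/bit, so 1/b = 9.548 bits/s.

9.55 bits/s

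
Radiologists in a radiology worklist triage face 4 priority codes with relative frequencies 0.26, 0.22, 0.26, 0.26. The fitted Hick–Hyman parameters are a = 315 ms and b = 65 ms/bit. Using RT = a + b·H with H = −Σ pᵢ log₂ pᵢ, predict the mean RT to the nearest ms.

445 ms

Entropy contributions −pᵢ log₂ pᵢ: 0.5053, 0.4806, 0.5053, 0.5053; sum H = 1.9964 bits.
RT = a + bH = 315 + 65·1.9964 = 444.77 ms.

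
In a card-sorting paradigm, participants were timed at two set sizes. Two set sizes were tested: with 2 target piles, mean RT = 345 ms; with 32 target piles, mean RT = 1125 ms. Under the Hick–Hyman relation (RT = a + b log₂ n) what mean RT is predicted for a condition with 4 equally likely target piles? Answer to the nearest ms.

540 ms

RT is linear in log₂ n, so two points fix the line:
  b = (1125 − 345) / (log₂ 32 − log₂ 2) = 780 / (5 − 1) = 195 ms/bit
  a = 345 − 195 × 1 = 150 ms
Then RT(4) = 150 + 195 × log₂ 4 = 150 + 195 × 2 ≈ 540.000 ms.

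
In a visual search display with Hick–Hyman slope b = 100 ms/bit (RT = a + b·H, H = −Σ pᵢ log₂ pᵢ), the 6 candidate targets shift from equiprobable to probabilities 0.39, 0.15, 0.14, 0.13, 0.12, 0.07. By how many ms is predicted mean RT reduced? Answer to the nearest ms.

The RT saving is b·ΔH. Equiprobable H₀ = log₂(6) = 2.5850 bits; with the given probabilities H = 2.3557 bits.
b·(H₀ − H) = 100 × (2.5850 − 2.3557) = 22.92 ms.

23 ms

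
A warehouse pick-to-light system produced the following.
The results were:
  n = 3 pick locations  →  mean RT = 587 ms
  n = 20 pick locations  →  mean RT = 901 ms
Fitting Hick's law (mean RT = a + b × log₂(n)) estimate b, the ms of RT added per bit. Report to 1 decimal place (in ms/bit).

114.7 ms/bit

The slope on a log₂ axis is (901 − 587) / (4.3219 − 1.5850) = 114.726 ms/bit.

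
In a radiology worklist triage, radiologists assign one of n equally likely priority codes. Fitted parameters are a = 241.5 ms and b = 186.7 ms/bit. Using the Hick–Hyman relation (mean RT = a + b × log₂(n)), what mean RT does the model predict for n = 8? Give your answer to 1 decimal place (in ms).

log₂(8) = 3 bits, so RT = 241.5 + 186.7 × 3 ≈ 801.600 ms.

801.6 ms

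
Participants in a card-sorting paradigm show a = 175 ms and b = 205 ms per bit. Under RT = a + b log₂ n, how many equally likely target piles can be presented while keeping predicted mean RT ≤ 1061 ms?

20

Set 175 + 205·log₂ n ≤ 1061 → log₂ n ≤ (1061 − 175)/205 = 4.3220.
So n ≤ 2^4.3220 = 20.000; the largest integer n is 20.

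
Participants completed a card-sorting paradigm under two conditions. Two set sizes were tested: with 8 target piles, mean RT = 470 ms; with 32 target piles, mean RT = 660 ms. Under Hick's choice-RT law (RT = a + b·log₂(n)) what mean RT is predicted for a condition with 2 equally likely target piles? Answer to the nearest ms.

280 ms

With log₂ n on the abscissa the relation is linear; from the two conditions:
  b = (660 − 470) / (log₂ 32 − log₂ 8) = 190 / (5 − 3) = 95 ms/bit
  a = 470 − 95 × 3 = 185 ms
Then RT(2) = 185 + 95 × log₂ 2 = 185 + 95 × 1 ≈ 280.000 ms.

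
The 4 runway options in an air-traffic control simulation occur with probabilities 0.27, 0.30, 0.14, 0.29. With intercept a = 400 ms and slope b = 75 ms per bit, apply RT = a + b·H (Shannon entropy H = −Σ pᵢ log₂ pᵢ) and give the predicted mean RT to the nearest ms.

Entropy contributions −pᵢ log₂ pᵢ: 0.5100, 0.5211, 0.3971, 0.5179; sum H = 1.9461 bits.
RT = a + bH = 400 + 75·1.9461 = 545.96 ms.

546 ms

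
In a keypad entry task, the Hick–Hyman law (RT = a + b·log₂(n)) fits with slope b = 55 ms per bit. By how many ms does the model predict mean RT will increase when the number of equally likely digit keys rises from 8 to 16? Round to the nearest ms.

Only the slope matters, since a is common to both: ΔRT = b·log₂(n₂/n₁).
log₂(16) − log₂(8) = log₂(16/8) = log₂(2) = 1.
ΔRT = 55 × 1.0000 = 55.000 ms.

55 ms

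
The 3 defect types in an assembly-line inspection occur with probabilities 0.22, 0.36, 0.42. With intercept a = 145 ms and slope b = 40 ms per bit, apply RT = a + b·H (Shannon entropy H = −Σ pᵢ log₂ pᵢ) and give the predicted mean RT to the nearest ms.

206 ms

H = 0.22·log₂(1/0.22) + 0.36·log₂(1/0.36) + 0.42·log₂(1/0.42) = 1.5368 bits.
RT = 145 + 40 × 1.5368 = 206.47 ms.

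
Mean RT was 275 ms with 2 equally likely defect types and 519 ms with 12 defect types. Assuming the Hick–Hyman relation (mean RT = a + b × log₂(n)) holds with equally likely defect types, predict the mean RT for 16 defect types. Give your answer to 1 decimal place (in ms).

558.2 ms

Fit slope and intercept:
  b = (519 − 275) / (log₂ 12 − log₂ 2) = 244 / (3.5850 − 1) = 94.392 ms/bit
  a = 275 − 94.392 × 1 = 180.608 ms
Then RT(16) = 180.608 + 94.392 × log₂ 16 = 180.608 + 94.392 × 4 ≈ 558.176 ms.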